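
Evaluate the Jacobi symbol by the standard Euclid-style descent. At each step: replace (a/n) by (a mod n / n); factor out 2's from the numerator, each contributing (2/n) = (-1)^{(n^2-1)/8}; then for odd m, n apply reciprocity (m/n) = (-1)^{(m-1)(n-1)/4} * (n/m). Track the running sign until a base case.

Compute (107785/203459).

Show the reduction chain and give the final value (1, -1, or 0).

1

flip (107785/203459) -> (203459/107785): both odd, 107785 mod 4 = 1, 203459 mod 4 = 3, so the flip contributes +1; sign now +1
(203459/107785): 203459 mod 107785 = 95674, so (203459/107785) = (95674/107785)
factor out 2^1: 95674 = 2^1·47837; with 107785 mod 8 = 1, (2/107785) = +1; sign now +1; continue with (47837/107785)
flip (47837/107785) -> (107785/47837): both odd, 47837 mod 4 = 1, 107785 mod 4 = 1, so the flip contributes +1; sign now +1
(107785/47837): 107785 mod 47837 = 12111, so (107785/47837) = (12111/47837)
flip (12111/47837) -> (47837/12111): both odd, 12111 mod 4 = 3, 47837 mod 4 = 1, so the flip contributes +1; sign now +1
(47837/12111): 47837 mod 12111 = 11504, so (47837/12111) = (11504/12111)
factor out 2^4: 11504 = 2^4·719; with 12111 mod 8 = 7, (2/12111) = +1; sign now +1; continue with (719/12111)
flip (719/12111) -> (12111/719): both odd, 719 mod 4 = 3, 12111 mod 4 = 3, so the flip contributes -1; sign now -1
(12111/719): 12111 mod 719 = 607, so (12111/719) = (607/719)
flip (607/719) -> (719/607): both odd, 607 mod 4 = 3, 719 mod 4 = 3, so the flip contributes -1; sign now +1
(719/607): 719 mod 607 = 112, so (719/607) = (112/607)
factor out 2^4: 112 = 2^4·7; with 607 mod 8 = 7, (2/607) = +1; sign now +1; continue with (7/607)
flip (7/607) -> (607/7): both odd, 7 mod 4 = 3, 607 mod 4 = 3, so the flip contributes -1; sign now -1
(607/7): 607 mod 7 = 5, so (607/7) = (5/7)
flip (5/7) -> (7/5): both odd, 5 mod 4 = 1, 7 mod 4 = 3, so the flip contributes +1; sign now -1
(7/5): 7 mod 5 = 2, so (7/5) = (2/5)
factor out 2^1: 2 = 2^1·1; with 5 mod 8 = 5, (2/5) = -1; sign now +1; continue with (1/5)
reached (1/5) = 1, so the symbol is +1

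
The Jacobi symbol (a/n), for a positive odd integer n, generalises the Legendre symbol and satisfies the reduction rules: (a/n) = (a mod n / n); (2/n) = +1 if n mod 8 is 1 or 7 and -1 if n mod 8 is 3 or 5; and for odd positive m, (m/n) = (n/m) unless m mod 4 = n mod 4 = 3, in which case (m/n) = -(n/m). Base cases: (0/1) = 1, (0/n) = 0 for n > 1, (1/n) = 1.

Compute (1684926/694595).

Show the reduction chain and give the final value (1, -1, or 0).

(1684926/694595): 1684926 mod 694595 = 295736, so (1684926/694595) = (295736/694595)
factor out 2^3: 295736 = 2^3·36967; with 694595 mod 8 = 3, (2/694595) = -1; sign now -1; continue with (36967/694595)
flip (36967/694595) -> (694595/36967): both odd, 36967 mod 4 = 3, 694595 mod 4 = 3, so the flip contributes -1; sign now +1
(694595/36967): 694595 mod 36967 = 29189, so (694595/36967) = (29189/36967)
flip (29189/36967) -> (36967/29189): both odd, 29189 mod 4 = 1, 36967 mod 4 = 3, so the flip contributes +1; sign now +1
(36967/29189): 36967 mod 29189 = 7778, so (36967/29189) = (7778/29189)
factor out 2^1: 7778 = 2^1·3889; with 29189 mod 8 = 5, (2/29189) = -1; sign now -1; continue with (3889/29189)
flip (3889/29189) -> (29189/3889): both odd, 3889 mod 4 = 1, 29189 mod 4 = 1, so the flip contributes +1; sign now -1
(29189/3889): 29189 mod 3889 = 1966, so (29189/3889) = (1966/3889)
factor out 2^1: 1966 = 2^1·983; with 3889 mod 8 = 1, (2/3889) = +1; sign now -1; continue with (983/3889)
flip (983/3889) -> (3889/983): both odd, 983 mod 4 = 3, 3889 mod 4 = 1, so the flip contributes +1; sign now -1
(3889/983): 3889 mod 983 = 940, so (3889/983) = (940/983)
factor out 2^2: 940 = 2^2·235; with 983 mod 8 = 7, (2/983) = +1; sign now -1; continue with (235/983)
flip (235/983) -> (983/235): both odd, 235 mod 4 = 3, 983 mod 4 = 3, so the flip contributes -1; sign now +1
(983/235): 983 mod 235 = 43, so (983/235) = (43/235)
flip (43/235) -> (235/43): both odd, 43 mod 4 = 3, 235 mod 4 = 3, so the flip contributes -1; sign now -1
(235/43): 235 mod 43 = 20, so (235/43) = (20/43)
factor out 2^2: 20 = 2^2·5; with 43 mod 8 = 3, (2/43) = -1; sign now -1; continue with (5/43)
flip (5/43) -> (43/5): both odd, 5 mod 4 = 1, 43 mod 4 = 3, so the flip contributes +1; sign now -1
(43/5): 43 mod 5 = 3, so (43/5) = (3/5)
flip (3/5) -> (5/3): both odd, 3 mod 4 = 3, 5 mod 4 = 1, so the flip contributes +1; sign now -1
(5/3): 5 mod 3 = 2, so (5/3) = (2/3)
factor out 2^1: 2 = 2^1·1; with 3 mod 8 = 3, (2/3) = -1; sign now +1; continue with (1/3)
reached (1/3) = 1, so the symbol is +1

1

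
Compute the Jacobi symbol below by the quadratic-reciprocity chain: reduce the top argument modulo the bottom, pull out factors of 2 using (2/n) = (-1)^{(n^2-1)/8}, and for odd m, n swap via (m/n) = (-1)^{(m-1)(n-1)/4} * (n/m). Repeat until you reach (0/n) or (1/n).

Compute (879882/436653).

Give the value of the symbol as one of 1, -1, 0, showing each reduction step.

(879882/436653) = (6576/436653)   [reduce mod 436653]
6576 = 2^4·411; (2/436653) = -1 since 436653 mod 8 = 5, so (6576/436653) = (-1)^4·(411/436653); sign now +1
reciprocity: (411/436653) = +1·(436653/411) since 411 mod 4 = 3, 436653 mod 4 = 1; sign now +1
(436653/411) = (171/411)   [reduce mod 411]
reciprocity: (171/411) = -1·(411/171) since 171 mod 4 = 3, 411 mod 4 = 3; sign now -1
(411/171) = (69/171)   [reduce mod 171]
reciprocity: (69/171) = +1·(171/69) since 69 mod 4 = 1, 171 mod 4 = 3; sign now -1
(171/69) = (33/69)   [reduce mod 69]
reciprocity: (33/69) = +1·(69/33) since 33 mod 4 = 1, 69 mod 4 = 1; sign now -1
(69/33) = (3/33)   [reduce mod 33]
reciprocity: (3/33) = +1·(33/3) since 3 mod 4 = 3, 33 mod 4 = 1; sign now -1
(33/3) = (0/3)   [reduce mod 3]
(0/3) = 0   [gcd(a, n) > 1]; final value = 0

0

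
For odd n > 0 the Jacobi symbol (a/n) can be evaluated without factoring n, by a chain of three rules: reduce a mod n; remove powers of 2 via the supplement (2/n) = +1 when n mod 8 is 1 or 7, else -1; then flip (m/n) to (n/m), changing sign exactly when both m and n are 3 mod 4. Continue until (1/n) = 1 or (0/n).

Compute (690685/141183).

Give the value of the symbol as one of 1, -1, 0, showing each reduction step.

(690685/141183) = (125953/141183)   [reduce mod 141183]
reciprocity: (125953/141183) = +1·(141183/125953) since 125953 mod 4 = 1, 141183 mod 4 = 3; sign now +1
(141183/125953) = (15230/125953)   [reduce mod 125953]
15230 = 2^1·7615; (2/125953) = +1 since 125953 mod 8 = 1, so (15230/125953) = (+1)^1·(7615/125953); sign now +1
reciprocity: (7615/125953) = +1·(125953/7615) since 7615 mod 4 = 3, 125953 mod 4 = 1; sign now +1
(125953/7615) = (4113/7615)   [reduce mod 7615]
reciprocity: (4113/7615) = +1·(7615/4113) since 4113 mod 4 = 1, 7615 mod 4 = 3; sign now +1
(7615/4113) = (3502/4113)   [reduce mod 4113]
3502 = 2^1·1751; (2/4113) = +1 since 4113 mod 8 = 1, so (3502/4113) = (+1)^1·(1751/4113); sign now +1
reciprocity: (1751/4113) = +1·(4113/1751) since 1751 mod 4 = 3, 4113 mod 4 = 1; sign now +1
(4113/1751) = (611/1751)   [reduce mod 1751]
reciprocity: (611/1751) = -1·(1751/611) since 611 mod 4 = 3, 1751 mod 4 = 3; sign now -1
(1751/611) = (529/611)   [reduce mod 611]
reciprocity: (529/611) = +1·(611/529) since 529 mod 4 = 1, 611 mod 4 = 3; sign now -1
(611/529) = (82/529)   [reduce mod 529]
82 = 2^1·41; (2/529) = +1 since 529 mod 8 = 1, so (82/529) = (+1)^1·(41/529); sign now -1
reciprocity: (41/529) = +1·(529/41) since 41 mod 4 = 1, 529 mod 4 = 1; sign now -1
(529/41) = (37/41)   [reduce mod 41]
reciprocity: (37/41) = +1·(41/37) since 37 mod 4 = 1, 41 mod 4 = 1; sign now -1
(41/37) = (4/37)   [reduce mod 37]
4 = 2^2·1; (2/37) = -1 since 37 mod 8 = 5, so (4/37) = (-1)^2·(1/37); sign now -1
(1/37) = 1; final value = sign = -1

-1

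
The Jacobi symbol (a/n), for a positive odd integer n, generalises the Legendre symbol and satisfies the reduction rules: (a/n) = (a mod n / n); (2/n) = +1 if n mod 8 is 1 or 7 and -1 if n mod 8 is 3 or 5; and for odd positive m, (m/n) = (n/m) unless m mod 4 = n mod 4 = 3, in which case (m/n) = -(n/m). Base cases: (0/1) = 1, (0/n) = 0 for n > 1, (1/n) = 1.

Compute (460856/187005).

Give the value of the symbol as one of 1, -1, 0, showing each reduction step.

(460856/187005): 460856 mod 187005 = 86846, so (460856/187005) = (86846/187005)
factor out 2^1: 86846 = 2^1·43423; with 187005 mod 8 = 5, (2/187005) = -1; sign now -1; continue with (43423/187005)
flip (43423/187005) -> (187005/43423): both odd, 43423 mod 4 = 3, 187005 mod 4 = 1, so the flip contributes +1; sign now -1
(187005/43423): 187005 mod 43423 = 13313, so (187005/43423) = (13313/43423)
flip (13313/43423) -> (43423/13313): both odd, 13313 mod 4 = 1, 43423 mod 4 = 3, so the flip contributes +1; sign now -1
(43423/13313): 43423 mod 13313 = 3484, so (43423/13313) = (3484/13313)
factor out 2^2: 3484 = 2^2·871; with 13313 mod 8 = 1, (2/13313) = +1; sign now -1; continue with (871/13313)
flip (871/13313) -> (13313/871): both odd, 871 mod 4 = 3, 13313 mod 4 = 1, so the flip contributes +1; sign now -1
(13313/871): 13313 mod 871 = 248, so (13313/871) = (248/871)
factor out 2^3: 248 = 2^3·31; with 871 mod 8 = 7, (2/871) = +1; sign now -1; continue with (31/871)
flip (31/871) -> (871/31): both odd, 31 mod 4 = 3, 871 mod 4 = 3, so the flip contributes -1; sign now +1
(871/31): 871 mod 31 = 3, so (871/31) = (3/31)
flip (3/31) -> (31/3): both odd, 3 mod 4 = 3, 31 mod 4 = 3, so the flip contributes -1; sign now -1
(31/3): 31 mod 3 = 1, so (31/3) = (1/3)
reached (1/3) = 1, so the symbol is -1

-1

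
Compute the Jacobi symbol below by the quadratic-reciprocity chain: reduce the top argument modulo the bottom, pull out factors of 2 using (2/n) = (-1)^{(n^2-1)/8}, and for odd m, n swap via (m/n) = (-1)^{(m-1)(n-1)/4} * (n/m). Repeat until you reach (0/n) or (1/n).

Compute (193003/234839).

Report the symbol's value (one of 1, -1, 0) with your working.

1

flip (193003/234839) -> (234839/193003): both odd, 193003 mod 4 = 3, 234839 mod 4 = 3, so the flip contributes -1; sign now -1
(234839/193003): 234839 mod 193003 = 41836, so (234839/193003) = (41836/193003)
factor out 2^2: 41836 = 2^2·10459; with 193003 mod 8 = 3, (2/193003) = -1; sign now -1; continue with (10459/193003)
flip (10459/193003) -> (193003/10459): both odd, 10459 mod 4 = 3, 193003 mod 4 = 3, so the flip contributes -1; sign now +1
(193003/10459): 193003 mod 10459 = 4741, so (193003/10459) = (4741/10459)
flip (4741/10459) -> (10459/4741): both odd, 4741 mod 4 = 1, 10459 mod 4 = 3, so the flip contributes +1; sign now +1
(10459/4741): 10459 mod 4741 = 977, so (10459/4741) = (977/4741)
flip (977/4741) -> (4741/977): both odd, 977 mod 4 = 1, 4741 mod 4 = 1, so the flip contributes +1; sign now +1
(4741/977): 4741 mod 977 = 833, so (4741/977) = (833/977)
flip (833/977) -> (977/833): both odd, 833 mod 4 = 1, 977 mod 4 = 1, so the flip contributes +1; sign now +1
(977/833): 977 mod 833 = 144, so (977/833) = (144/833)
factor out 2^4: 144 = 2^4·9; with 833 mod 8 = 1, (2/833) = +1; sign now +1; continue with (9/833)
flip (9/833) -> (833/9): both odd, 9 mod 4 = 1, 833 mod 4 = 1, so the flip contributes +1; sign now +1
(833/9): 833 mod 9 = 5, so (833/9) = (5/9)
flip (5/9) -> (9/5): both odd, 5 mod 4 = 1, 9 mod 4 = 1, so the flip contributes +1; sign now +1
(9/5): 9 mod 5 = 4, so (9/5) = (4/5)
factor out 2^2: 4 = 2^2·1; with 5 mod 8 = 5, (2/5) = -1; sign now +1; continue with (1/5)
reached (1/5) = 1, so the symbol is +1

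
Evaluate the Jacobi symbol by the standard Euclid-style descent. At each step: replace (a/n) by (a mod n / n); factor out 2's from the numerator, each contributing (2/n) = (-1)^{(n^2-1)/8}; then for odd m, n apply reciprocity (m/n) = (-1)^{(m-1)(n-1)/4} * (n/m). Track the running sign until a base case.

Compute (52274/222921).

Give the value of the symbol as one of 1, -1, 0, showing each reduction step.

-1

52274 = 2^1·26137; (2/222921) = +1 since 222921 mod 8 = 1, so (52274/222921) = (+1)^1·(26137/222921); sign now +1
reciprocity: (26137/222921) = +1·(222921/26137) since 26137 mod 4 = 1, 222921 mod 4 = 1; sign now +1
(222921/26137) = (13825/26137)   [reduce mod 26137]
reciprocity: (13825/26137) = +1·(26137/13825) since 13825 mod 4 = 1, 26137 mod 4 = 1; sign now +1
(26137/13825) = (12312/13825)   [reduce mod 13825]
12312 = 2^3·1539; (2/13825) = +1 since 13825 mod 8 = 1, so (12312/13825) = (+1)^3·(1539/13825); sign now +1
reciprocity: (1539/13825) = +1·(13825/1539) since 1539 mod 4 = 3, 13825 mod 4 = 1; sign now +1
(13825/1539) = (1513/1539)   [reduce mod 1539]
reciprocity: (1513/1539) = +1·(1539/1513) since 1513 mod 4 = 1, 1539 mod 4 = 3; sign now +1
(1539/1513) = (26/1513)   [reduce mod 1513]
26 = 2^1·13; (2/1513) = +1 since 1513 mod 8 = 1, so (26/1513) = (+1)^1·(13/1513); sign now +1
reciprocity: (13/1513) = +1·(1513/13) since 13 mod 4 = 1, 1513 mod 4 = 1; sign now +1
(1513/13) = (5/13)   [reduce mod 13]
reciprocity: (5/13) = +1·(13/5) since 5 mod 4 = 1, 13 mod 4 = 1; sign now +1
(13/5) = (3/5)   [reduce mod 5]
reciprocity: (3/5) = +1·(5/3) since 3 mod 4 = 3, 5 mod 4 = 1; sign now +1
(5/3) = (2/3)   [reduce mod 3]
2 = 2^1·1; (2/3) = -1 since 3 mod 8 = 3, so (2/3) = (-1)^1·(1/3); sign now -1
(1/3) = 1; final value = sign = -1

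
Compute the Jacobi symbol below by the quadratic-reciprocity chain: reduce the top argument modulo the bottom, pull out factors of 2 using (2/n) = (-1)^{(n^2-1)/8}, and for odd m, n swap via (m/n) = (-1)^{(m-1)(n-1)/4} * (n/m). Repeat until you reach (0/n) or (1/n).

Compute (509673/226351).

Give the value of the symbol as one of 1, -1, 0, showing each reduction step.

(509673/226351): 509673 mod 226351 = 56971, so (509673/226351) = (56971/226351)
flip (56971/226351) -> (226351/56971): both odd, 56971 mod 4 = 3, 226351 mod 4 = 3, so the flip contributes -1; sign now -1
(226351/56971): 226351 mod 56971 = 55438, so (226351/56971) = (55438/56971)
factor out 2^1: 55438 = 2^1·27719; with 56971 mod 8 = 3, (2/56971) = -1; sign now +1; continue with (27719/56971)
flip (27719/56971) -> (56971/27719): both odd, 27719 mod 4 = 3, 56971 mod 4 = 3, so the flip contributes -1; sign now -1
(56971/27719): 56971 mod 27719 = 1533, so (56971/27719) = (1533/27719)
flip (1533/27719) -> (27719/1533): both odd, 1533 mod 4 = 1, 27719 mod 4 = 3, so the flip contributes +1; sign now -1
(27719/1533): 27719 mod 1533 = 125, so (27719/1533) = (125/1533)
flip (125/1533) -> (1533/125): both odd, 125 mod 4 = 1, 1533 mod 4 = 1, so the flip contributes +1; sign now -1
(1533/125): 1533 mod 125 = 33, so (1533/125) = (33/125)
flip (33/125) -> (125/33): both odd, 33 mod 4 = 1, 125 mod 4 = 1, so the flip contributes +1; sign now -1
(125/33): 125 mod 33 = 26, so (125/33) = (26/33)
factor out 2^1: 26 = 2^1·13; with 33 mod 8 = 1, (2/33) = +1; sign now -1; continue with (13/33)
flip (13/33) -> (33/13): both odd, 13 mod 4 = 1, 33 mod 4 = 1, so the flip contributes +1; sign now -1
(33/13): 33 mod 13 = 7, so (33/13) = (7/13)
flip (7/13) -> (13/7): both odd, 7 mod 4 = 3, 13 mod 4 = 1, so the flip contributes +1; sign now -1
(13/7): 13 mod 7 = 6, so (13/7) = (6/7)
factor out 2^1: 6 = 2^1·3; with 7 mod 8 = 7, (2/7) = +1; sign now -1; continue with (3/7)
flip (3/7) -> (7/3): both odd, 3 mod 4 = 3, 7 mod 4 = 3, so the flip contributes -1; sign now +1
(7/3): 7 mod 3 = 1, so (7/3) = (1/3)
reached (1/3) = 1, so the symbol is +1

1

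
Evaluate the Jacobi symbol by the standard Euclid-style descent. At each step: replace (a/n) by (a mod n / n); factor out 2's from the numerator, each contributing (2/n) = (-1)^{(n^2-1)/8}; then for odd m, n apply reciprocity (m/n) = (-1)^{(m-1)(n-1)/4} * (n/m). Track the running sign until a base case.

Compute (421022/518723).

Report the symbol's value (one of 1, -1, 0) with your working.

0

421022 = 2^1·210511; (2/518723) = -1 since 518723 mod 8 = 3, so (421022/518723) = (-1)^1·(210511/518723); sign now -1
reciprocity: (210511/518723) = -1·(518723/210511) since 210511 mod 4 = 3, 518723 mod 4 = 3; sign now +1
(518723/210511) = (97701/210511)   [reduce mod 210511]
reciprocity: (97701/210511) = +1·(210511/97701) since 97701 mod 4 = 1, 210511 mod 4 = 3; sign now +1
(210511/97701) = (15109/97701)   [reduce mod 97701]
reciprocity: (15109/97701) = +1·(97701/15109) since 15109 mod 4 = 1, 97701 mod 4 = 1; sign now +1
(97701/15109) = (7047/15109)   [reduce mod 15109]
reciprocity: (7047/15109) = +1·(15109/7047) since 7047 mod 4 = 3, 15109 mod 4 = 1; sign now +1
(15109/7047) = (1015/7047)   [reduce mod 7047]
reciprocity: (1015/7047) = -1·(7047/1015) since 1015 mod 4 = 3, 7047 mod 4 = 3; sign now -1
(7047/1015) = (957/1015)   [reduce mod 1015]
reciprocity: (957/1015) = +1·(1015/957) since 957 mod 4 = 1, 1015 mod 4 = 3; sign now -1
(1015/957) = (58/957)   [reduce mod 957]
58 = 2^1·29; (2/957) = -1 since 957 mod 8 = 5, so (58/957) = (-1)^1·(29/957); sign now +1
reciprocity: (29/957) = +1·(957/29) since 29 mod 4 = 1, 957 mod 4 = 1; sign now +1
(957/29) = (0/29)   [reduce mod 29]
(0/29) = 0   [gcd(a, n) > 1]; final value = 0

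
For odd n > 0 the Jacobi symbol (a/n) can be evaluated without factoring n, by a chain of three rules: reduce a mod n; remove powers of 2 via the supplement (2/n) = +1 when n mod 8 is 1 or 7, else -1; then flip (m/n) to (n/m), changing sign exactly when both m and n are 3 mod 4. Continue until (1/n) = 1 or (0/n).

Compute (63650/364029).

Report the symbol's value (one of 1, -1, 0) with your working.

factor out 2^1: 63650 = 2^1·31825; with 364029 mod 8 = 5, (2/364029) = -1; sign now -1; continue with (31825/364029)
flip (31825/364029) -> (364029/31825): both odd, 31825 mod 4 = 1, 364029 mod 4 = 1, so the flip contributes +1; sign now -1
(364029/31825): 364029 mod 31825 = 13954, so (364029/31825) = (13954/31825)
factor out 2^1: 13954 = 2^1·6977; with 31825 mod 8 = 1, (2/31825) = +1; sign now -1; continue with (6977/31825)
flip (6977/31825) -> (31825/6977): both odd, 6977 mod 4 = 1, 31825 mod 4 = 1, so the flip contributes +1; sign now -1
(31825/6977): 31825 mod 6977 = 3917, so (31825/6977) = (3917/6977)
flip (3917/6977) -> (6977/3917): both odd, 3917 mod 4 = 1, 6977 mod 4 = 1, so the flip contributes +1; sign now -1
(6977/3917): 6977 mod 3917 = 3060, so (6977/3917) = (3060/3917)
factor out 2^2: 3060 = 2^2·765; with 3917 mod 8 = 5, (2/3917) = -1; sign now -1; continue with (765/3917)
flip (765/3917) -> (3917/765): both odd, 765 mod 4 = 1, 3917 mod 4 = 1, so the flip contributes +1; sign now -1
(3917/765): 3917 mod 765 = 92, so (3917/765) = (92/765)
factor out 2^2: 92 = 2^2·23; with 765 mod 8 = 5, (2/765) = -1; sign now -1; continue with (23/765)
flip (23/765) -> (765/23): both odd, 23 mod 4 = 3, 765 mod 4 = 1, so the flip contributes +1; sign now -1
(765/23): 765 mod 23 = 6, so (765/23) = (6/23)
factor out 2^1: 6 = 2^1·3; with 23 mod 8 = 7, (2/23) = +1; sign now -1; continue with (3/23)
flip (3/23) -> (23/3): both odd, 3 mod 4 = 3, 23 mod 4 = 3, so the flip contributes -1; sign now +1
(23/3): 23 mod 3 = 2, so (23/3) = (2/3)
factor out 2^1: 2 = 2^1·1; with 3 mod 8 = 3, (2/3) = -1; sign now -1; continue with (1/3)
reached (1/3) = 1, so the symbol is -1

-1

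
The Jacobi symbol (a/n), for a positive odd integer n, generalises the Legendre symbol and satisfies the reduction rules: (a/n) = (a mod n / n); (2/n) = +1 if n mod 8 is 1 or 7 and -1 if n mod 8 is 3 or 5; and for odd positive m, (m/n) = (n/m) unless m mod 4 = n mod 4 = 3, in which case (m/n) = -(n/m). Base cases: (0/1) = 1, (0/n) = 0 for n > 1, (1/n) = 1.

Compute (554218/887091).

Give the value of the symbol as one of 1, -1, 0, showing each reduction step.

554218 = 2^1·277109; (2/887091) = -1 since 887091 mod 8 = 3, so (554218/887091) = (-1)^1·(277109/887091); sign now -1
reciprocity: (277109/887091) = +1·(887091/277109) since 277109 mod 4 = 1, 887091 mod 4 = 3; sign now -1
(887091/277109) = (55764/277109)   [reduce mod 277109]
55764 = 2^2·13941; (2/277109) = -1 since 277109 mod 8 = 5, so (55764/277109) = (-1)^2·(13941/277109); sign now -1
reciprocity: (13941/277109) = +1·(277109/13941) since 13941 mod 4 = 1, 277109 mod 4 = 1; sign now -1
(277109/13941) = (12230/13941)   [reduce mod 13941]
12230 = 2^1·6115; (2/13941) = -1 since 13941 mod 8 = 5, so (12230/13941) = (-1)^1·(6115/13941); sign now +1
reciprocity: (6115/13941) = +1·(13941/6115) since 6115 mod 4 = 3, 13941 mod 4 = 1; sign now +1
(13941/6115) = (1711/6115)   [reduce mod 6115]
reciprocity: (1711/6115) = -1·(6115/1711) since 1711 mod 4 = 3, 6115 mod 4 = 3; sign now -1
(6115/1711) = (982/1711)   [reduce mod 1711]
982 = 2^1·491; (2/1711) = +1 since 1711 mod 8 = 7, so (982/1711) = (+1)^1·(491/1711); sign now -1
reciprocity: (491/1711) = -1·(1711/491) since 491 mod 4 = 3, 1711 mod 4 = 3; sign now +1
(1711/491) = (238/491)   [reduce mod 491]
238 = 2^1·119; (2/491) = -1 since 491 mod 8 = 3, so (238/491) = (-1)^1·(119/491); sign now -1
reciprocity: (119/491) = -1·(491/119) since 119 mod 4 = 3, 491 mod 4 = 3; sign now +1
(491/119) = (15/119)   [reduce mod 119]
reciprocity: (15/119) = -1·(119/15) since 15 mod 4 = 3, 119 mod 4 = 3; sign now -1
(119/15) = (14/15)   [reduce mod 15]
14 = 2^1·7; (2/15) = +1 since 15 mod 8 = 7, so (14/15) = (+1)^1·(7/15); sign now -1
reciprocity: (7/15) = -1·(15/7) since 7 mod 4 = 3, 15 mod 4 = 3; sign now +1
(15/7) = (1/7)   [reduce mod 7]
(1/7) = 1; final value = sign = +1

1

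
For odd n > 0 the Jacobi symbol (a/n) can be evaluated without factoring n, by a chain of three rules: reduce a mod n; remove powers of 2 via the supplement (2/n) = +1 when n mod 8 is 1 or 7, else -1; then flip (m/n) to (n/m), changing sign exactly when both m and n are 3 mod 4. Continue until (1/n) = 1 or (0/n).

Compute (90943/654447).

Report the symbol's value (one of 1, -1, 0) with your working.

-1

reciprocity: (90943/654447) = -1·(654447/90943) since 90943 mod 4 = 3, 654447 mod 4 = 3; sign now -1
(654447/90943) = (17846/90943)   [reduce mod 90943]
17846 = 2^1·8923; (2/90943) = +1 since 90943 mod 8 = 7, so (17846/90943) = (+1)^1·(8923/90943); sign now -1
reciprocity: (8923/90943) = -1·(90943/8923) since 8923 mod 4 = 3, 90943 mod 4 = 3; sign now +1
(90943/8923) = (1713/8923)   [reduce mod 8923]
reciprocity: (1713/8923) = +1·(8923/1713) since 1713 mod 4 = 1, 8923 mod 4 = 3; sign now +1
(8923/1713) = (358/1713)   [reduce mod 1713]
358 = 2^1·179; (2/1713) = +1 since 1713 mod 8 = 1, so (358/1713) = (+1)^1·(179/1713); sign now +1
reciprocity: (179/1713) = +1·(1713/179) since 179 mod 4 = 3, 1713 mod 4 = 1; sign now +1
(1713/179) = (102/179)   [reduce mod 179]
102 = 2^1·51; (2/179) = -1 since 179 mod 8 = 3, so (102/179) = (-1)^1·(51/179); sign now -1
reciprocity: (51/179) = -1·(179/51) since 51 mod 4 = 3, 179 mod 4 = 3; sign now +1
(179/51) = (26/51)   [reduce mod 51]
26 = 2^1·13; (2/51) = -1 since 51 mod 8 = 3, so (26/51) = (-1)^1·(13/51); sign now -1
reciprocity: (13/51) = +1·(51/13) since 13 mod 4 = 1, 51 mod 4 = 3; sign now -1
(51/13) = (12/13)   [reduce mod 13]
12 = 2^2·3; (2/13) = -1 since 13 mod 8 = 5, so (12/13) = (-1)^2·(3/13); sign now -1
reciprocity: (3/13) = +1·(13/3) since 3 mod 4 = 3, 13 mod 4 = 1; sign now -1
(13/3) = (1/3)   [reduce mod 3]
(1/3) = 1; final value = sign = -1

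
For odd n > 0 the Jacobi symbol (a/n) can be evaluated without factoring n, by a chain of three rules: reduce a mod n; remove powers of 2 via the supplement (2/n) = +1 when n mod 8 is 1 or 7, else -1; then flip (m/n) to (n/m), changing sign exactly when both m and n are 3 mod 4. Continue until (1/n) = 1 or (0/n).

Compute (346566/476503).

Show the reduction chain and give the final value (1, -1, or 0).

346566 = 2^1·173283; (2/476503) = +1 since 476503 mod 8 = 7, so (346566/476503) = (+1)^1·(173283/476503); sign now +1
reciprocity: (173283/476503) = -1·(476503/173283) since 173283 mod 4 = 3, 476503 mod 4 = 3; sign now -1
(476503/173283) = (129937/173283)   [reduce mod 173283]
reciprocity: (129937/173283) = +1·(173283/129937) since 129937 mod 4 = 1, 173283 mod 4 = 3; sign now -1
(173283/129937) = (43346/129937)   [reduce mod 129937]
43346 = 2^1·21673; (2/129937) = +1 since 129937 mod 8 = 1, so (43346/129937) = (+1)^1·(21673/129937); sign now -1
reciprocity: (21673/129937) = +1·(129937/21673) since 21673 mod 4 = 1, 129937 mod 4 = 1; sign now -1
(129937/21673) = (21572/21673)   [reduce mod 21673]
21572 = 2^2·5393; (2/21673) = +1 since 21673 mod 8 = 1, so (21572/21673) = (+1)^2·(5393/21673); sign now -1
reciprocity: (5393/21673) = +1·(21673/5393) since 5393 mod 4 = 1, 21673 mod 4 = 1; sign now -1
(21673/5393) = (101/5393)   [reduce mod 5393]
reciprocity: (101/5393) = +1·(5393/101) since 101 mod 4 = 1, 5393 mod 4 = 1; sign now -1
(5393/101) = (40/101)   [reduce mod 101]
40 = 2^3·5; (2/101) = -1 since 101 mod 8 = 5, so (40/101) = (-1)^3·(5/101); sign now +1
reciprocity: (5/101) = +1·(101/5) since 5 mod 4 = 1, 101 mod 4 = 1; sign now +1
(101/5) = (1/5)   [reduce mod 5]
(1/5) = 1; final value = sign = +1

1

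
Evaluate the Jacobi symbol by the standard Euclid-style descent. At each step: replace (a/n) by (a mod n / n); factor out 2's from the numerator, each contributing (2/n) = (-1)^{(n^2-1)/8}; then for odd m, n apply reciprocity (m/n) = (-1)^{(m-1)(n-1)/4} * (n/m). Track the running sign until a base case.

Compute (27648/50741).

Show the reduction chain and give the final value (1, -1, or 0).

-1

factor out 2^10: 27648 = 2^10·27; with 50741 mod 8 = 5, (2/50741) = -1; sign now +1; continue with (27/50741)
flip (27/50741) -> (50741/27): both odd, 27 mod 4 = 3, 50741 mod 4 = 1, so the flip contributes +1; sign now +1
(50741/27): 50741 mod 27 = 8, so (50741/27) = (8/27)
factor out 2^3: 8 = 2^3·1; with 27 mod 8 = 3, (2/27) = -1; sign now -1; continue with (1/27)
reached (1/27) = 1, so the symbol is -1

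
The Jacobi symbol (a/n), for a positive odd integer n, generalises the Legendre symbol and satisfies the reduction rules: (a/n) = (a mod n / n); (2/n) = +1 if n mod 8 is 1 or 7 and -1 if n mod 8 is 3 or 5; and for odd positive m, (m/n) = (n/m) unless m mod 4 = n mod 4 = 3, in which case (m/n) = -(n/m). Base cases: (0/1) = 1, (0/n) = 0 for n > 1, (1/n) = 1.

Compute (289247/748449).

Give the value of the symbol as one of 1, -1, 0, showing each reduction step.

flip (289247/748449) -> (748449/289247): both odd, 289247 mod 4 = 3, 748449 mod 4 = 1, so the flip contributes +1; sign now +1
(748449/289247): 748449 mod 289247 = 169955, so (748449/289247) = (169955/289247)
flip (169955/289247) -> (289247/169955): both odd, 169955 mod 4 = 3, 289247 mod 4 = 3, so the flip contributes -1; sign now -1
(289247/169955): 289247 mod 169955 = 119292, so (289247/169955) = (119292/169955)
factor out 2^2: 119292 = 2^2·29823; with 169955 mod 8 = 3, (2/169955) = -1; sign now -1; continue with (29823/169955)
flip (29823/169955) -> (169955/29823): both odd, 29823 mod 4 = 3, 169955 mod 4 = 3, so the flip contributes -1; sign now +1
(169955/29823): 169955 mod 29823 = 20840, so (169955/29823) = (20840/29823)
factor out 2^3: 20840 = 2^3·2605; with 29823 mod 8 = 7, (2/29823) = +1; sign now +1; continue with (2605/29823)
flip (2605/29823) -> (29823/2605): both odd, 2605 mod 4 = 1, 29823 mod 4 = 3, so the flip contributes +1; sign now +1
(29823/2605): 29823 mod 2605 = 1168, so (29823/2605) = (1168/2605)
factor out 2^4: 1168 = 2^4·73; with 2605 mod 8 = 5, (2/2605) = -1; sign now +1; continue with (73/2605)
flip (73/2605) -> (2605/73): both odd, 73 mod 4 = 1, 2605 mod 4 = 1, so the flip contributes +1; sign now +1
(2605/73): 2605 mod 73 = 50, so (2605/73) = (50/73)
factor out 2^1: 50 = 2^1·25; with 73 mod 8 = 1, (2/73) = +1; sign now +1; continue with (25/73)
flip (25/73) -> (73/25): both odd, 25 mod 4 = 1, 73 mod 4 = 1, so the flip contributes +1; sign now +1
(73/25): 73 mod 25 = 23, so (73/25) = (23/25)
flip (23/25) -> (25/23): both odd, 23 mod 4 = 3, 25 mod 4 = 1, so the flip contributes +1; sign now +1
(25/23): 25 mod 23 = 2, so (25/23) = (2/23)
factor out 2^1: 2 = 2^1·1; with 23 mod 8 = 7, (2/23) = +1; sign now +1; continue with (1/23)
reached (1/23) = 1, so the symbol is +1

1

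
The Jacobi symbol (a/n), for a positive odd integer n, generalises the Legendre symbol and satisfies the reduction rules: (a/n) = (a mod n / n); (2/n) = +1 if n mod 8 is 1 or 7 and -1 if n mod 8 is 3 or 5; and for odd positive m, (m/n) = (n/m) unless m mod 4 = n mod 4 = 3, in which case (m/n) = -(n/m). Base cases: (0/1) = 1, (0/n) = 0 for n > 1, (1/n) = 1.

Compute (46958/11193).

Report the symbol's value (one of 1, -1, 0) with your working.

-1

(46958/11193) = (2186/11193)   [reduce mod 11193]
2186 = 2^1·1093; (2/11193) = +1 since 11193 mod 8 = 1, so (2186/11193) = (+1)^1·(1093/11193); sign now +1
reciprocity: (1093/11193) = +1·(11193/1093) since 1093 mod 4 = 1, 11193 mod 4 = 1; sign now +1
(11193/1093) = (263/1093)   [reduce mod 1093]
reciprocity: (263/1093) = +1·(1093/263) since 263 mod 4 = 3, 1093 mod 4 = 1; sign now +1
(1093/263) = (41/263)   [reduce mod 263]
reciprocity: (41/263) = +1·(263/41) since 41 mod 4 = 1, 263 mod 4 = 3; sign now +1
(263/41) = (17/41)   [reduce mod 41]
reciprocity: (17/41) = +1·(41/17) since 17 mod 4 = 1, 41 mod 4 = 1; sign now +1
(41/17) = (7/17)   [reduce mod 17]
reciprocity: (7/17) = +1·(17/7) since 7 mod 4 = 3, 17 mod 4 = 1; sign now +1
(17/7) = (3/7)   [reduce mod 7]
reciprocity: (3/7) = -1·(7/3) since 3 mod 4 = 3, 7 mod 4 = 3; sign now -1
(7/3) = (1/3)   [reduce mod 3]
(1/3) = 1; final value = sign = -1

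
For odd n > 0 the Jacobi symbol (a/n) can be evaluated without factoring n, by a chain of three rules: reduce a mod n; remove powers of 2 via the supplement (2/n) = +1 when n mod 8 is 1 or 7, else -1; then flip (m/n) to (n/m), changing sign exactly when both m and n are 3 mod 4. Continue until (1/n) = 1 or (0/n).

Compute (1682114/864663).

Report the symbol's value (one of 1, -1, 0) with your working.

(1682114/864663): 1682114 mod 864663 = 817451, so (1682114/864663) = (817451/864663)
flip (817451/864663) -> (864663/817451): both odd, 817451 mod 4 = 3, 864663 mod 4 = 3, so the flip contributes -1; sign now -1
(864663/817451): 864663 mod 817451 = 47212, so (864663/817451) = (47212/817451)
factor out 2^2: 47212 = 2^2·11803; with 817451 mod 8 = 3, (2/817451) = -1; sign now -1; continue with (11803/817451)
flip (11803/817451) -> (817451/11803): both odd, 11803 mod 4 = 3, 817451 mod 4 = 3, so the flip contributes -1; sign now +1
(817451/11803): 817451 mod 11803 = 3044, so (817451/11803) = (3044/11803)
factor out 2^2: 3044 = 2^2·761; with 11803 mod 8 = 3, (2/11803) = -1; sign now +1; continue with (761/11803)
flip (761/11803) -> (11803/761): both odd, 761 mod 4 = 1, 11803 mod 4 = 3, so the flip contributes +1; sign now +1
(11803/761): 11803 mod 761 = 388, so (11803/761) = (388/761)
factor out 2^2: 388 = 2^2·97; with 761 mod 8 = 1, (2/761) = +1; sign now +1; continue with (97/761)
flip (97/761) -> (761/97): both odd, 97 mod 4 = 1, 761 mod 4 = 1, so the flip contributes +1; sign now +1
(761/97): 761 mod 97 = 82, so (761/97) = (82/97)
factor out 2^1: 82 = 2^1·41; with 97 mod 8 = 1, (2/97) = +1; sign now +1; continue with (41/97)
flip (41/97) -> (97/41): both odd, 41 mod 4 = 1, 97 mod 4 = 1, so the flip contributes +1; sign now +1
(97/41): 97 mod 41 = 15, so (97/41) = (15/41)
flip (15/41) -> (41/15): both odd, 15 mod 4 = 3, 41 mod 4 = 1, so the flip contributes +1; sign now +1
(41/15): 41 mod 15 = 11, so (41/15) = (11/15)
flip (11/15) -> (15/11): both odd, 11 mod 4 = 3, 15 mod 4 = 3, so the flip contributes -1; sign now -1
(15/11): 15 mod 11 = 4, so (15/11) = (4/11)
factor out 2^2: 4 = 2^2·1; with 11 mod 8 = 3, (2/11) = -1; sign now -1; continue with (1/11)
reached (1/11) = 1, so the symbol is -1

-1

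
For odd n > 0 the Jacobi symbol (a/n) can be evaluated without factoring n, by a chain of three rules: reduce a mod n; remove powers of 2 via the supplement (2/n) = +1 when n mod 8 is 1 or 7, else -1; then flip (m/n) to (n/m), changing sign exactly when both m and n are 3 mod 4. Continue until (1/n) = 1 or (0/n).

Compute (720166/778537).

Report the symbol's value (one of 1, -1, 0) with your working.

factor out 2^1: 720166 = 2^1·360083; with 778537 mod 8 = 1, (2/778537) = +1; sign now +1; continue with (360083/778537)
flip (360083/778537) -> (778537/360083): both odd, 360083 mod 4 = 3, 778537 mod 4 = 1, so the flip contributes +1; sign now +1
(778537/360083): 778537 mod 360083 = 58371, so (778537/360083) = (58371/360083)
flip (58371/360083) -> (360083/58371): both odd, 58371 mod 4 = 3, 360083 mod 4 = 3, so the flip contributes -1; sign now -1
(360083/58371): 360083 mod 58371 = 9857, so (360083/58371) = (9857/58371)
flip (9857/58371) -> (58371/9857): both odd, 9857 mod 4 = 1, 58371 mod 4 = 3, so the flip contributes +1; sign now -1
(58371/9857): 58371 mod 9857 = 9086, so (58371/9857) = (9086/9857)
factor out 2^1: 9086 = 2^1·4543; with 9857 mod 8 = 1, (2/9857) = +1; sign now -1; continue with (4543/9857)
flip (4543/9857) -> (9857/4543): both odd, 4543 mod 4 = 3, 9857 mod 4 = 1, so the flip contributes +1; sign now -1
(9857/4543): 9857 mod 4543 = 771, so (9857/4543) = (771/4543)
flip (771/4543) -> (4543/771): both odd, 771 mod 4 = 3, 4543 mod 4 = 3, so the flip contributes -1; sign now +1
(4543/771): 4543 mod 771 = 688, so (4543/771) = (688/771)
factor out 2^4: 688 = 2^4·43; with 771 mod 8 = 3, (2/771) = -1; sign now +1; continue with (43/771)
flip (43/771) -> (771/43): both odd, 43 mod 4 = 3, 771 mod 4 = 3, so the flip contributes -1; sign now -1
(771/43): 771 mod 43 = 40, so (771/43) = (40/43)
factor out 2^3: 40 = 2^3·5; with 43 mod 8 = 3, (2/43) = -1; sign now +1; continue with (5/43)
flip (5/43) -> (43/5): both odd, 5 mod 4 = 1, 43 mod 4 = 3, so the flip contributes +1; sign now +1
(43/5): 43 mod 5 = 3, so (43/5) = (3/5)
flip (3/5) -> (5/3): both odd, 3 mod 4 = 3, 5 mod 4 = 1, so the flip contributes +1; sign now +1
(5/3): 5 mod 3 = 2, so (5/3) = (2/3)
factor out 2^1: 2 = 2^1·1; with 3 mod 8 = 3, (2/3) = -1; sign now -1; continue with (1/3)
reached (1/3) = 1, so the symbol is -1

-1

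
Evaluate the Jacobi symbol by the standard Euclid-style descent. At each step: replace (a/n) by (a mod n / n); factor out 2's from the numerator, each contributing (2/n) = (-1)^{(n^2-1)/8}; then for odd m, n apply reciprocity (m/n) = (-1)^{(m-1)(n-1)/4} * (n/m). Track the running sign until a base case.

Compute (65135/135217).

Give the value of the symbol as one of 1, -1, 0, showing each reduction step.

flip (65135/135217) -> (135217/65135): both odd, 65135 mod 4 = 3, 135217 mod 4 = 1, so the flip contributes +1; sign now +1
(135217/65135): 135217 mod 65135 = 4947, so (135217/65135) = (4947/65135)
flip (4947/65135) -> (65135/4947): both odd, 4947 mod 4 = 3, 65135 mod 4 = 3, so the flip contributes -1; sign now -1
(65135/4947): 65135 mod 4947 = 824, so (65135/4947) = (824/4947)
factor out 2^3: 824 = 2^3·103; with 4947 mod 8 = 3, (2/4947) = -1; sign now +1; continue with (103/4947)
flip (103/4947) -> (4947/103): both odd, 103 mod 4 = 3, 4947 mod 4 = 3, so the flip contributes -1; sign now -1
(4947/103): 4947 mod 103 = 3, so (4947/103) = (3/103)
flip (3/103) -> (103/3): both odd, 3 mod 4 = 3, 103 mod 4 = 3, so the flip contributes -1; sign now +1
(103/3): 103 mod 3 = 1, so (103/3) = (1/3)
reached (1/3) = 1, so the symbol is +1

1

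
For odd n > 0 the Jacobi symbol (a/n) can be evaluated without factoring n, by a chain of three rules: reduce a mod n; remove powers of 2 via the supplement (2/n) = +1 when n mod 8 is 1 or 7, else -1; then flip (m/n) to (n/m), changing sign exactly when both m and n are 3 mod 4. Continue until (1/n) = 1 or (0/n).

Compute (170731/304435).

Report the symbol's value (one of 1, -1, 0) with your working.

flip (170731/304435) -> (304435/170731): both odd, 170731 mod 4 = 3, 304435 mod 4 = 3, so the flip contributes -1; sign now -1
(304435/170731): 304435 mod 170731 = 133704, so (304435/170731) = (133704/170731)
factor out 2^3: 133704 = 2^3·16713; with 170731 mod 8 = 3, (2/170731) = -1; sign now +1; continue with (16713/170731)
flip (16713/170731) -> (170731/16713): both odd, 16713 mod 4 = 1, 170731 mod 4 = 3, so the flip contributes +1; sign now +1
(170731/16713): 170731 mod 16713 = 3601, so (170731/16713) = (3601/16713)
flip (3601/16713) -> (16713/3601): both odd, 3601 mod 4 = 1, 16713 mod 4 = 1, so the flip contributes +1; sign now +1
(16713/3601): 16713 mod 3601 = 2309, so (16713/3601) = (2309/3601)
flip (2309/3601) -> (3601/2309): both odd, 2309 mod 4 = 1, 3601 mod 4 = 1, so the flip contributes +1; sign now +1
(3601/2309): 3601 mod 2309 = 1292, so (3601/2309) = (1292/2309)
factor out 2^2: 1292 = 2^2·323; with 2309 mod 8 = 5, (2/2309) = -1; sign now +1; continue with (323/2309)
flip (323/2309) -> (2309/323): both odd, 323 mod 4 = 3, 2309 mod 4 = 1, so the flip contributes +1; sign now +1
(2309/323): 2309 mod 323 = 48, so (2309/323) = (48/323)
factor out 2^4: 48 = 2^4·3; with 323 mod 8 = 3, (2/323) = -1; sign now +1; continue with (3/323)
flip (3/323) -> (323/3): both odd, 3 mod 4 = 3, 323 mod 4 = 3, so the flip contributes -1; sign now -1
(323/3): 323 mod 3 = 2, so (323/3) = (2/3)
factor out 2^1: 2 = 2^1·1; with 3 mod 8 = 3, (2/3) = -1; sign now +1; continue with (1/3)
reached (1/3) = 1, so the symbol is +1

1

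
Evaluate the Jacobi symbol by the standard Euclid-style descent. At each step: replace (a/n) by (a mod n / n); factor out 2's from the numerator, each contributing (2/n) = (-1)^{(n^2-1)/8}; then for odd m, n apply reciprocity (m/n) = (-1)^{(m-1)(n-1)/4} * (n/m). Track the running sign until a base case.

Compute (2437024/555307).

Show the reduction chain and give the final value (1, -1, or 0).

1

(2437024/555307) = (215796/555307)   [reduce mod 555307]
215796 = 2^2·53949; (2/555307) = -1 since 555307 mod 8 = 3, so (215796/555307) = (-1)^2·(53949/555307); sign now +1
reciprocity: (53949/555307) = +1·(555307/53949) since 53949 mod 4 = 1, 555307 mod 4 = 3; sign now +1
(555307/53949) = (15817/53949)   [reduce mod 53949]
reciprocity: (15817/53949) = +1·(53949/15817) since 15817 mod 4 = 1, 53949 mod 4 = 1; sign now +1
(53949/15817) = (6498/15817)   [reduce mod 15817]
6498 = 2^1·3249; (2/15817) = +1 since 15817 mod 8 = 1, so (6498/15817) = (+1)^1·(3249/15817); sign now +1
reciprocity: (3249/15817) = +1·(15817/3249) since 3249 mod 4 = 1, 15817 mod 4 = 1; sign now +1
(15817/3249) = (2821/3249)   [reduce mod 3249]
reciprocity: (2821/3249) = +1·(3249/2821) since 2821 mod 4 = 1, 3249 mod 4 = 1; sign now +1
(3249/2821) = (428/2821)   [reduce mod 2821]
428 = 2^2·107; (2/2821) = -1 since 2821 mod 8 = 5, so (428/2821) = (-1)^2·(107/2821); sign now +1
reciprocity: (107/2821) = +1·(2821/107) since 107 mod 4 = 3, 2821 mod 4 = 1; sign now +1
(2821/107) = (39/107)   [reduce mod 107]
reciprocity: (39/107) = -1·(107/39) since 39 mod 4 = 3, 107 mod 4 = 3; sign now -1
(107/39) = (29/39)   [reduce mod 39]
reciprocity: (29/39) = +1·(39/29) since 29 mod 4 = 1, 39 mod 4 = 3; sign now -1
(39/29) = (10/29)   [reduce mod 29]
10 = 2^1·5; (2/29) = -1 since 29 mod 8 = 5, so (10/29) = (-1)^1·(5/29); sign now +1
reciprocity: (5/29) = +1·(29/5) since 5 mod 4 = 1, 29 mod 4 = 1; sign now +1
(29/5) = (4/5)   [reduce mod 5]
4 = 2^2·1; (2/5) = -1 since 5 mod 8 = 5, so (4/5) = (-1)^2·(1/5); sign now +1
(1/5) = 1; final value = sign = +1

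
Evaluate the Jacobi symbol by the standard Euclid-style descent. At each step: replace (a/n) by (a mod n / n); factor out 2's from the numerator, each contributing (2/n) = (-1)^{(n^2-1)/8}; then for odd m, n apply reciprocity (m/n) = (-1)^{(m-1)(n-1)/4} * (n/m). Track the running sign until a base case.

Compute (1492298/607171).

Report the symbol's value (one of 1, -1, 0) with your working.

1

(1492298/607171): 1492298 mod 607171 = 277956, so (1492298/607171) = (277956/607171)
factor out 2^2: 277956 = 2^2·69489; with 607171 mod 8 = 3, (2/607171) = -1; sign now +1; continue with (69489/607171)
flip (69489/607171) -> (607171/69489): both odd, 69489 mod 4 = 1, 607171 mod 4 = 3, so the flip contributes +1; sign now +1
(607171/69489): 607171 mod 69489 = 51259, so (607171/69489) = (51259/69489)
flip (51259/69489) -> (69489/51259): both odd, 51259 mod 4 = 3, 69489 mod 4 = 1, so the flip contributes +1; sign now +1
(69489/51259): 69489 mod 51259 = 18230, so (69489/51259) = (18230/51259)
factor out 2^1: 18230 = 2^1·9115; with 51259 mod 8 = 3, (2/51259) = -1; sign now -1; continue with (9115/51259)
flip (9115/51259) -> (51259/9115): both odd, 9115 mod 4 = 3, 51259 mod 4 = 3, so the flip contributes -1; sign now +1
(51259/9115): 51259 mod 9115 = 5684, so (51259/9115) = (5684/9115)
factor out 2^2: 5684 = 2^2·1421; with 9115 mod 8 = 3, (2/9115) = -1; sign now +1; continue with (1421/9115)
flip (1421/9115) -> (9115/1421): both odd, 1421 mod 4 = 1, 9115 mod 4 = 3, so the flip contributes +1; sign now +1
(9115/1421): 9115 mod 1421 = 589, so (9115/1421) = (589/1421)
flip (589/1421) -> (1421/589): both odd, 589 mod 4 = 1, 1421 mod 4 = 1, so the flip contributes +1; sign now +1
(1421/589): 1421 mod 589 = 243, so (1421/589) = (243/589)
flip (243/589) -> (589/243): both odd, 243 mod 4 = 3, 589 mod 4 = 1, so the flip contributes +1; sign now +1
(589/243): 589 mod 243 = 103, so (589/243) = (103/243)
flip (103/243) -> (243/103): both odd, 103 mod 4 = 3, 243 mod 4 = 3, so the flip contributes -1; sign now -1
(243/103): 243 mod 103 = 37, so (243/103) = (37/103)
flip (37/103) -> (103/37): both odd, 37 mod 4 = 1, 103 mod 4 = 3, so the flip contributes +1; sign now -1
(103/37): 103 mod 37 = 29, so (103/37) = (29/37)
flip (29/37) -> (37/29): both odd, 29 mod 4 = 1, 37 mod 4 = 1, so the flip contributes +1; sign now -1
(37/29): 37 mod 29 = 8, so (37/29) = (8/29)
factor out 2^3: 8 = 2^3·1; with 29 mod 8 = 5, (2/29) = -1; sign now +1; continue with (1/29)
reached (1/29) = 1, so the symbol is +1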